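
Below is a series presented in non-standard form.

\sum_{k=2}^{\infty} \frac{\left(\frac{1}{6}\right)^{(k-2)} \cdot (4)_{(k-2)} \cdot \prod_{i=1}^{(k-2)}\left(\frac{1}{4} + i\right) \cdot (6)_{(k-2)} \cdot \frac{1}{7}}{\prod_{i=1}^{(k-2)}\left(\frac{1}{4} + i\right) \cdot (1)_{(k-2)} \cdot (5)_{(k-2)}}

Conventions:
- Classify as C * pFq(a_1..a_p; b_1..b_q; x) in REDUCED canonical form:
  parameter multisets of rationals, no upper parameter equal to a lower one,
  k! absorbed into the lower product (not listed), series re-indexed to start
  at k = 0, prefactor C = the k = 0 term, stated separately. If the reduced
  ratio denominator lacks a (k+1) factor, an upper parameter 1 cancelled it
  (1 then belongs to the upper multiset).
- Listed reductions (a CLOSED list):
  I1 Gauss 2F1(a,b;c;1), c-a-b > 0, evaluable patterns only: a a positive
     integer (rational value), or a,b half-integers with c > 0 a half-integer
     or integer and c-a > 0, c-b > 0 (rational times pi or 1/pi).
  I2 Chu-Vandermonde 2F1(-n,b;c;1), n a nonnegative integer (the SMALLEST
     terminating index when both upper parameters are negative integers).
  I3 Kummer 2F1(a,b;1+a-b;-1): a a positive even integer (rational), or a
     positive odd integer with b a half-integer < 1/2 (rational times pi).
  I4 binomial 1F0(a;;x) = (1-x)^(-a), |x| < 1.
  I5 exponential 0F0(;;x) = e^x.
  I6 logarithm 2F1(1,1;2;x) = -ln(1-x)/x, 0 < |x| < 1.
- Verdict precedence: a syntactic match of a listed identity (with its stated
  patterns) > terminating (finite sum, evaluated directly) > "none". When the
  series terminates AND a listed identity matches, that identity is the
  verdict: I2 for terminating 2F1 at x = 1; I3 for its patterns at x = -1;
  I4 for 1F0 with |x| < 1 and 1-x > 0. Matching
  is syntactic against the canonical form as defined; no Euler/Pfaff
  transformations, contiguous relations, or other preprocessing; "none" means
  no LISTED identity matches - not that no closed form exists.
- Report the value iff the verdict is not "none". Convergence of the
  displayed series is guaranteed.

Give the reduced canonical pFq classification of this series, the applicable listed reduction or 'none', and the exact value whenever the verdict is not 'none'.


Prefactor \frac{1}{7}, argument \frac{1}{6}: 2F1 with upper {4, 6} over lower {5}. Verdict: no listed reduction: x = \frac{1}{6} and upper {4, 6} fail every I1-I6 pattern.

Key step: t_0 = \frac{1}{7} here, and the parameter 5/4 appears in both the upper and lower lists and cancels.
Term ratio: r(k) = \frac{1}{6} * (k+4) (k+6) / [(k+5) (k+1)] - rational in k. x = \frac{1}{6}; t_0 = \frac{1}{7}; negate the roots.


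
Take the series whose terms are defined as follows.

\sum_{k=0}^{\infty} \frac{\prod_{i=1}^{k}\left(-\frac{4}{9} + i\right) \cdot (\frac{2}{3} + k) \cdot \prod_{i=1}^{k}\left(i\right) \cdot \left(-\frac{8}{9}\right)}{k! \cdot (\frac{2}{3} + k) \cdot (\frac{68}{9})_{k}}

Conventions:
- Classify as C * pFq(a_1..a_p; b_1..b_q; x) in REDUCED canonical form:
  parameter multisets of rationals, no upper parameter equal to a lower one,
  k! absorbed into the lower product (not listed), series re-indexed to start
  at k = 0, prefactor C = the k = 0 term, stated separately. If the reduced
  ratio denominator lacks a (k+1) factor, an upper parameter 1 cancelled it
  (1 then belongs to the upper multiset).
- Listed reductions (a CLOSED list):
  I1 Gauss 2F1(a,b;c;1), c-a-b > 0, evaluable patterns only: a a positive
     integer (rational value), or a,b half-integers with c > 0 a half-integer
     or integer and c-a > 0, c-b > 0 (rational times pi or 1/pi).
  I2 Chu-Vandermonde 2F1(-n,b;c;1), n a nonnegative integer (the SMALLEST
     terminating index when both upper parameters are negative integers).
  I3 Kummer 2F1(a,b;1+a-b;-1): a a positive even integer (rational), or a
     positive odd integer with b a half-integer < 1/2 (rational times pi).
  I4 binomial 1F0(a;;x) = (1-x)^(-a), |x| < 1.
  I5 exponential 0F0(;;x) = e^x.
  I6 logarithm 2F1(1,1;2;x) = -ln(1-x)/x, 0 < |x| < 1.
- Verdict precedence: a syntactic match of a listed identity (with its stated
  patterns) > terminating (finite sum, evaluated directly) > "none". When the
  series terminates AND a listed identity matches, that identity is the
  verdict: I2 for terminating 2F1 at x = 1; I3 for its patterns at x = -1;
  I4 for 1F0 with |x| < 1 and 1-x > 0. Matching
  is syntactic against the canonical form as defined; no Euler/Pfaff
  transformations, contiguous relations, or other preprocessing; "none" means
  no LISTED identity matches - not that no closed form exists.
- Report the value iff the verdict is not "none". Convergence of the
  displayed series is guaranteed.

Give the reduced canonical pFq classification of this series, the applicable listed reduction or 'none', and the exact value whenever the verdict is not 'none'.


Canonical form: C = -\frac{8}{9} times 2F1 with upper {\frac{5}{9}, 1}, lower {\frac{68}{9}}, x = 1. Verdict: Gauss's theorem (I1) applies (x = 1: the Gamma ratio telescopes since c-a-b = 6 > 0 and a = 1 in Z>0). Sum: -\frac{236}{243}.

First insight: t_0 being -\frac{8}{9}, the running product (prefactor -8/9) telescopes to a rising factorial.
Ratio: r(k) = 1 * (k+\frac{5}{9}) (k+1) / [(k+\frac{68}{9}) (k+1)] - poly over poly, x = 1 from leading terms; C = -\frac{8}{9} at k = 0.


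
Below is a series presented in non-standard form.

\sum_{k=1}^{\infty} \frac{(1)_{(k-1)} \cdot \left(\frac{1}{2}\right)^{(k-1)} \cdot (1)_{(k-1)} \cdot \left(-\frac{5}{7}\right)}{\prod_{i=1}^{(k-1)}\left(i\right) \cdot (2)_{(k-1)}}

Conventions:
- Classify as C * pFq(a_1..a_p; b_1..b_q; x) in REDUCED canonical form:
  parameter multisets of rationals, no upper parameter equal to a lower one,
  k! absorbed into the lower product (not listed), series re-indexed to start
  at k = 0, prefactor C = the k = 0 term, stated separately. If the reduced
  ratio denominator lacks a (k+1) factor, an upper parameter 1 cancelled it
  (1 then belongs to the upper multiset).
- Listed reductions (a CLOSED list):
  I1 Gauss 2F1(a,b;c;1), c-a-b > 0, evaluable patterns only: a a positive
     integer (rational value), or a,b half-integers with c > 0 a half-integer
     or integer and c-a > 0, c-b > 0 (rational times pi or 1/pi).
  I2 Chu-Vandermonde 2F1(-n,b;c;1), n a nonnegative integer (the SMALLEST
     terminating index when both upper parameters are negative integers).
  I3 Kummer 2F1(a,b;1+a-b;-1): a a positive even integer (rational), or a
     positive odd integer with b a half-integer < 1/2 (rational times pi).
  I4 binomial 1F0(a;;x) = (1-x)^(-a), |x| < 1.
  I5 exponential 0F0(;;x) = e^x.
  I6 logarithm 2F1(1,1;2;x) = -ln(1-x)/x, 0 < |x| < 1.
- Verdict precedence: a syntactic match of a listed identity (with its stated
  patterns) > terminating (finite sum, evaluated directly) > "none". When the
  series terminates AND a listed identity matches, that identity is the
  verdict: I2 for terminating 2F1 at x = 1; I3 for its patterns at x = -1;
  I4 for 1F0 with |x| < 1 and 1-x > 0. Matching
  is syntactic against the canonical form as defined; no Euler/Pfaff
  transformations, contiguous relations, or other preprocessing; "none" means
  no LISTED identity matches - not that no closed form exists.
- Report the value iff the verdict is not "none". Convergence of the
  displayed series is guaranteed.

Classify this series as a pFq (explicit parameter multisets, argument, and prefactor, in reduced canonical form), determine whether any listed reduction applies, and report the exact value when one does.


The series (x = \frac{1}{2}) is 2F1: upper {1, 1}, lower {2}, prefactor -\frac{5}{7}. Verdict: the logarithmic series (I6) fires (the logarithm: parameters (1,1;2), x = \frac{1}{2}). Exact value: \frac{10}{7} \cdot \ln\left(\frac{1}{2}\right).

First insight: t_0 = -\frac{5}{7} here, and the product of the first k integers (C = -5/7, x = 1/2) is k!.
Term ratio: r(k) = \frac{1}{2} * (k+1) (k+1) / [(k+2) (k+1)] ; factor over Q: parameters, x = \frac{1}{2}, and C = -\frac{5}{7}.


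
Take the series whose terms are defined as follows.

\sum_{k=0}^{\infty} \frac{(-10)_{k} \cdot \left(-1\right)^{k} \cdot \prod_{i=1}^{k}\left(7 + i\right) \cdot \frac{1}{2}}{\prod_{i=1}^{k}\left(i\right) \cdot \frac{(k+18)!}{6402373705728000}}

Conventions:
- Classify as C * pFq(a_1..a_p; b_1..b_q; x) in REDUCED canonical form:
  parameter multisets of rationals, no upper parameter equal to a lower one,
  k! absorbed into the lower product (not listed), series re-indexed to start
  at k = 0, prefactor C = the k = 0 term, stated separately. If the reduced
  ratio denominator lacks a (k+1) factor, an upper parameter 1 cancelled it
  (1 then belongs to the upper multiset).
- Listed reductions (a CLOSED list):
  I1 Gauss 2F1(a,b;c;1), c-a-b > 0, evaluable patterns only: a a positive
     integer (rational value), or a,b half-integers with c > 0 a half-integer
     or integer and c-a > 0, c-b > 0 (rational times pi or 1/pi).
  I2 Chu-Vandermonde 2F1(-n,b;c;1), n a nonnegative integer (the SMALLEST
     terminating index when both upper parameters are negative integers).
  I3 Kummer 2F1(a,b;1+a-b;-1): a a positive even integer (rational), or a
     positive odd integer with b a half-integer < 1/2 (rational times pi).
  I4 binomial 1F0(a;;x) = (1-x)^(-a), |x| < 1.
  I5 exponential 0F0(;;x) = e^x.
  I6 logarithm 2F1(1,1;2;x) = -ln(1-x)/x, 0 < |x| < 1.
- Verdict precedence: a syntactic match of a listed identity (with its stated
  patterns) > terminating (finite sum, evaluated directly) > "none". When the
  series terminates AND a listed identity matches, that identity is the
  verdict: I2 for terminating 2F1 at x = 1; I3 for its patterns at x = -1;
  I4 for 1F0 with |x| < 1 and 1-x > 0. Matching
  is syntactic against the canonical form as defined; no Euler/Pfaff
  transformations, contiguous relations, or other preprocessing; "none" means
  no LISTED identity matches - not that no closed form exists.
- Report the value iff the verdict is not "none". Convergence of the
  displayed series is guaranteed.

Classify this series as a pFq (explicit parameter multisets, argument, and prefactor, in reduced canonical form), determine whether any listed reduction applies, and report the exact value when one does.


Canonical form: C = \frac{1}{2} times 2F1 with upper {-10, 8}, lower {19}, x = -1. Verdict: this is the Kummer evaluation I3 (x = -1; c = 19 equals 1+a-b for upper {-10, 8}: listed pattern). Exact value: \frac{153}{7}.

Structural cue: t_0 = \frac{1}{2} here, and the denominator's factorial ratio (prefactor 1/2) is a lower Pochhammer.
Term ratio: r(k) = -1 * (k-10) (k+8) / [(k+19) (k+1)] - rational; roots negated = parameters, x = -1, C = \frac{1}{2}.


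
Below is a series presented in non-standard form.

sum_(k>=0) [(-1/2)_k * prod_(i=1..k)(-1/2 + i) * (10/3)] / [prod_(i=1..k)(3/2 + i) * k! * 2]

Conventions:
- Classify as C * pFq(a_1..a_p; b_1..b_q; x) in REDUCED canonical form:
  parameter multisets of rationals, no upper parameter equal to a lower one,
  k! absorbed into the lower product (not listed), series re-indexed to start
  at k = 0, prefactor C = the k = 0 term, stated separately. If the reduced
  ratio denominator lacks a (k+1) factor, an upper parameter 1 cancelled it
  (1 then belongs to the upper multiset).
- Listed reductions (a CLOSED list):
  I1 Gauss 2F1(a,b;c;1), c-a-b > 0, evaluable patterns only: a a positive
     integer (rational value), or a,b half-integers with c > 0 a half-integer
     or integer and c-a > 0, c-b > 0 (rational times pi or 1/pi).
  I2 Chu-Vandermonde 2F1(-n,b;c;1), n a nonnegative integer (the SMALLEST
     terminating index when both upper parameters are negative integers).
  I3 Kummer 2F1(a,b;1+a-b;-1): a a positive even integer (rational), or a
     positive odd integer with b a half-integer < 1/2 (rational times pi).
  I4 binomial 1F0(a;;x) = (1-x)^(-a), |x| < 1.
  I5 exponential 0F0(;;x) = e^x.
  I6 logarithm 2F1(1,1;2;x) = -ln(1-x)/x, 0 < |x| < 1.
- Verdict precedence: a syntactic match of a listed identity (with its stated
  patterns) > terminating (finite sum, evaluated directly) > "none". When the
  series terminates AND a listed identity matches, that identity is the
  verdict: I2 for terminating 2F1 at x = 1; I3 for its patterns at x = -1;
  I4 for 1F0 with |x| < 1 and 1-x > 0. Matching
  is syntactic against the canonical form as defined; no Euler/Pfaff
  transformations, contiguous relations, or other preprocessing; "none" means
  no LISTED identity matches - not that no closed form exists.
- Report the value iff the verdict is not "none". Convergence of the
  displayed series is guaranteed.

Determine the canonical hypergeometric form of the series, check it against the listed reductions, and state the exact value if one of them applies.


Key observation: with t_0 = 5/3, the constant factors (C = 5/3) combine into one prefactor.
Consecutive-term ratio: r(k) = 1 * (k-1/2) (k+1/2) / [(k+5/2) (k+1)] - rational in k. x = 1; t_0 = 5/3; negate the roots.

The series (x = 1) is 2F1: upper {-1/2, 1/2}, lower {5/2}, prefactor 5/3. Verdict at x = 1: Gauss's theorem I1 (half-integer case) matches (x = 1; upper {-1/2, 1/2} half-integers, c = 5/2 in the evaluable pattern). Hence: (15/32) * pi.


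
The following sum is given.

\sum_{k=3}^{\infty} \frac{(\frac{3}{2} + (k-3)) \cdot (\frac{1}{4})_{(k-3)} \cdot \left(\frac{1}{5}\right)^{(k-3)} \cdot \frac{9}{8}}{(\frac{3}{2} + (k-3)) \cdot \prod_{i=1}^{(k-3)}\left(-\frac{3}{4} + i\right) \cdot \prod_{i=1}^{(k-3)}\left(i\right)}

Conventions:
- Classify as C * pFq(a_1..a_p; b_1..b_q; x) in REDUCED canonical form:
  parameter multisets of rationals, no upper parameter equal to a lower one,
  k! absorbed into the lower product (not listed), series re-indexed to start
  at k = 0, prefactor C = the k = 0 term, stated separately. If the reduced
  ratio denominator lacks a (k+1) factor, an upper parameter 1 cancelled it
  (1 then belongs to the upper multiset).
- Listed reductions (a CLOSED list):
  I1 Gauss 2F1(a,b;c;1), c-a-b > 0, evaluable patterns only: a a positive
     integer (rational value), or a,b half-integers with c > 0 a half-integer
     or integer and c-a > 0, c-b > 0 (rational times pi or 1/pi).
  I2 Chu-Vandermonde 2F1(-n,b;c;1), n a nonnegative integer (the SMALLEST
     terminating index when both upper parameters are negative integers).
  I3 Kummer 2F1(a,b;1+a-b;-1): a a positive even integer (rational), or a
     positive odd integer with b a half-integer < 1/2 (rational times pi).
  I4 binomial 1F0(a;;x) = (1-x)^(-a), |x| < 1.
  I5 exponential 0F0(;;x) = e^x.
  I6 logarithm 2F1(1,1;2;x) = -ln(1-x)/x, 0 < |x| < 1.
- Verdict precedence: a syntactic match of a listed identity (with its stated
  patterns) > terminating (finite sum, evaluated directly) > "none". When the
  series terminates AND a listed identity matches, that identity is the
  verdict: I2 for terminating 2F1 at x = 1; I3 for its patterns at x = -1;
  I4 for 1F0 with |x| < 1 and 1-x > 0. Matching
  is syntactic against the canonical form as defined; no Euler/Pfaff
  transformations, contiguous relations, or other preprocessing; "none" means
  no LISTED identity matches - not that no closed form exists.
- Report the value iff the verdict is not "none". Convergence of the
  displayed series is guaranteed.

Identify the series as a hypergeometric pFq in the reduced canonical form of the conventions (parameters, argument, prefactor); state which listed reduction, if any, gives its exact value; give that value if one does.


Canonical form: C = \frac{9}{8} times 0F0 with upper {-}, lower {-}, x = \frac{1}{5}. Verdict: the I5 exponential reduction applies (the 0F0 exponential series at x = \frac{1}{5}). Exact value: \frac{9}{8} \cdot e^{\frac{1}{5}}.

First insight: t_0 being \frac{9}{8}, striking the common factor k + 3/2 reduces the term (prefactor 9/8).
Ratio: r(k) = \frac{1}{5} * 1 / [(k+1)] - poly over poly, x = \frac{1}{5} from leading terms; C = \frac{9}{8} at k = 0.


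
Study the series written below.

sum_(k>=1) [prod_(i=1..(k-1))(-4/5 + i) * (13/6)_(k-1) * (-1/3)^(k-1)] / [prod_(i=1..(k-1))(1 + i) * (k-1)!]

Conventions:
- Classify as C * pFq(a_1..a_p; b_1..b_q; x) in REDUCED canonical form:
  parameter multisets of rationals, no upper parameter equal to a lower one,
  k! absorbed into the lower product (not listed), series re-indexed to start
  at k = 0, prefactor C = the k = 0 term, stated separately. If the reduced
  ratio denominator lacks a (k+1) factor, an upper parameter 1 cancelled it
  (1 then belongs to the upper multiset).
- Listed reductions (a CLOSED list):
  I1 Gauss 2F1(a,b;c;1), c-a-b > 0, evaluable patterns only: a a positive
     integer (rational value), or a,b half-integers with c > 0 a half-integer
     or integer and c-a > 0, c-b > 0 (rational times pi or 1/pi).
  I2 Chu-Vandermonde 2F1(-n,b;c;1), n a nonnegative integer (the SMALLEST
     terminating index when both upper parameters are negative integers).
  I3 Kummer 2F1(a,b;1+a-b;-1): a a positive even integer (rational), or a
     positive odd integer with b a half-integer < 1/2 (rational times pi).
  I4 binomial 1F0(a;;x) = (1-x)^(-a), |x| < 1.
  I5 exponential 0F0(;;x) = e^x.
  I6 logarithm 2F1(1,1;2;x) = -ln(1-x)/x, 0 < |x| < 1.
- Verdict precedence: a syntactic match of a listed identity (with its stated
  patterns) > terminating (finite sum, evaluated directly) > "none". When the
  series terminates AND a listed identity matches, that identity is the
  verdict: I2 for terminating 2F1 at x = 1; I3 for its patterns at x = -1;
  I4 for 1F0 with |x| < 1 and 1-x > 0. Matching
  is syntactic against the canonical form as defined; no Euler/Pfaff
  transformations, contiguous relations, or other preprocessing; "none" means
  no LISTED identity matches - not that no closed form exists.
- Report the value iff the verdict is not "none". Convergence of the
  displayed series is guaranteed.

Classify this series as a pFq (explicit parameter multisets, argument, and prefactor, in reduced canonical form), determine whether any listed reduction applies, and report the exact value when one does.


Reduced: x = -1/3, 2F1, upper = {1/5, 13/6}, lower = {2}, C = 1. Verdict: none. Every listed pattern misses the 2F1 form at -1/3, upper {1/5, 13/6}.

Key observation: t_0 = 1 here, and the lower running product (prefactor 1) is a rising factorial.
Ratio: r(k) = (-1/3) * (k+1/5) (k+13/6) / [(k+2) (k+1)] - rational in k, leading ratio (-1/3); with t_0 = 1, classification follows.


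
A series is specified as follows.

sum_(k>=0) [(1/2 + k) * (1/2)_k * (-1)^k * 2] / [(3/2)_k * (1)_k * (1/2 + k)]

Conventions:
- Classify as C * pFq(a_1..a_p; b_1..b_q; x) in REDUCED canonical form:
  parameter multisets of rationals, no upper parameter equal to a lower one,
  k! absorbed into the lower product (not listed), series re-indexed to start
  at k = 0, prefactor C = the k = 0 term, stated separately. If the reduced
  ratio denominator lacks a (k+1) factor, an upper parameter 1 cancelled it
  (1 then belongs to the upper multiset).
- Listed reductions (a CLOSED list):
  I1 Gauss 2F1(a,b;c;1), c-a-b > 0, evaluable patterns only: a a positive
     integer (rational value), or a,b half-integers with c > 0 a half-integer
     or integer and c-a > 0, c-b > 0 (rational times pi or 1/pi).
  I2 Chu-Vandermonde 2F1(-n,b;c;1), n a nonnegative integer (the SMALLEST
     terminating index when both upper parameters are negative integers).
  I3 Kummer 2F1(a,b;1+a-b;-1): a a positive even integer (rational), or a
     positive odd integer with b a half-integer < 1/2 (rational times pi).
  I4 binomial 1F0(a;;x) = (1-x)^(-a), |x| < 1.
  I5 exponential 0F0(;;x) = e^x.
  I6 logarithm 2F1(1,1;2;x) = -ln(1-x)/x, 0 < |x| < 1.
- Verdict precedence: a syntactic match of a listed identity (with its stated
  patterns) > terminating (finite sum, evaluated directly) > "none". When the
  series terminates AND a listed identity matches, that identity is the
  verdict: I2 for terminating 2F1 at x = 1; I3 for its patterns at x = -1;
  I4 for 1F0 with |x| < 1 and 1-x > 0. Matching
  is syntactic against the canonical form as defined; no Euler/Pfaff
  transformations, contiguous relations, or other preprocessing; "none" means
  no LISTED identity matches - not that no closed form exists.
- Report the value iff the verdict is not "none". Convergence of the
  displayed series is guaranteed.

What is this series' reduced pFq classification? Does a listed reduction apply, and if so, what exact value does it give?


This is 2 * 1F1(1/2; 3/2; -1) in reduced canonical form. Verdict: no listed reduction: x = -1 and upper {1/2} fail every I1-I6 pattern.

Key step: with t_0 = 2, striking the common factor k + 1/2 reduces the term (C = 2, x = -1).
Consecutive-term ratio: r(k) = (-1) * (k+1/2) / [(k+3/2) (k+1)] ; factor over Q: parameters, x = (-1), and C = 2.


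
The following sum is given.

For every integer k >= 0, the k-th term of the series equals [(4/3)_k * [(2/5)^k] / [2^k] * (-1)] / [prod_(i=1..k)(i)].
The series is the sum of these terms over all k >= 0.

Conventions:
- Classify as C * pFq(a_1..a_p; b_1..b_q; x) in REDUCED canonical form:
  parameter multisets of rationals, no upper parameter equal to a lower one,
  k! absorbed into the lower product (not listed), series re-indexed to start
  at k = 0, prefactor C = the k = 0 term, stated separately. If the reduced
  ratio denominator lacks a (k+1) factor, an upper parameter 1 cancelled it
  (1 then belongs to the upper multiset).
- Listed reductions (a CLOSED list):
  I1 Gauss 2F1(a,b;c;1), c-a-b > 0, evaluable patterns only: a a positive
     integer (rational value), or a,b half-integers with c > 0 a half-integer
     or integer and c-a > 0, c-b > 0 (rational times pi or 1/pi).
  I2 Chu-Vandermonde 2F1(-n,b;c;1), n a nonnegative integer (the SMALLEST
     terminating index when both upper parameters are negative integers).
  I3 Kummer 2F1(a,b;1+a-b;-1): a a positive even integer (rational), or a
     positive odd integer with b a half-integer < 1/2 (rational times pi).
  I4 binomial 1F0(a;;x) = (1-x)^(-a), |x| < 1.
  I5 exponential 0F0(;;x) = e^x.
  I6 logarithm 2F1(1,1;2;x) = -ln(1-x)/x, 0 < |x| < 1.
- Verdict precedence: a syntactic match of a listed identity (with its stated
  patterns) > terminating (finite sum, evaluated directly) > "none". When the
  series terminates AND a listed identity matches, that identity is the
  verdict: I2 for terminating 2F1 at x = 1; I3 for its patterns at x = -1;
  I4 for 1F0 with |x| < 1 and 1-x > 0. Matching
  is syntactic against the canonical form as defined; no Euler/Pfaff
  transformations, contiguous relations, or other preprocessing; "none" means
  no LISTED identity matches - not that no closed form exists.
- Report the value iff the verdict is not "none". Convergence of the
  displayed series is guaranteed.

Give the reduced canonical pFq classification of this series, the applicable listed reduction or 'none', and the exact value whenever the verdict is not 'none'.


Canonical form: C = -1 times 1F0 with upper {4/3}, lower {-}, x = 1/5. Verdict at x = 1/5: binomial (I4) matches (the 1F0 binomial series: exponent -4/3, x = 1/5). Value: (-1) * (4/5)^(-4/3).

The tell: t_0 = -1 here, and the product of the first k integers (C = -1) is k!.
Adjacent-term ratio: r(k) = (1/5) * (k+4/3) / [(k+1)] - poly over poly, x = (1/5) from leading terms; C = -1 at k = 0.


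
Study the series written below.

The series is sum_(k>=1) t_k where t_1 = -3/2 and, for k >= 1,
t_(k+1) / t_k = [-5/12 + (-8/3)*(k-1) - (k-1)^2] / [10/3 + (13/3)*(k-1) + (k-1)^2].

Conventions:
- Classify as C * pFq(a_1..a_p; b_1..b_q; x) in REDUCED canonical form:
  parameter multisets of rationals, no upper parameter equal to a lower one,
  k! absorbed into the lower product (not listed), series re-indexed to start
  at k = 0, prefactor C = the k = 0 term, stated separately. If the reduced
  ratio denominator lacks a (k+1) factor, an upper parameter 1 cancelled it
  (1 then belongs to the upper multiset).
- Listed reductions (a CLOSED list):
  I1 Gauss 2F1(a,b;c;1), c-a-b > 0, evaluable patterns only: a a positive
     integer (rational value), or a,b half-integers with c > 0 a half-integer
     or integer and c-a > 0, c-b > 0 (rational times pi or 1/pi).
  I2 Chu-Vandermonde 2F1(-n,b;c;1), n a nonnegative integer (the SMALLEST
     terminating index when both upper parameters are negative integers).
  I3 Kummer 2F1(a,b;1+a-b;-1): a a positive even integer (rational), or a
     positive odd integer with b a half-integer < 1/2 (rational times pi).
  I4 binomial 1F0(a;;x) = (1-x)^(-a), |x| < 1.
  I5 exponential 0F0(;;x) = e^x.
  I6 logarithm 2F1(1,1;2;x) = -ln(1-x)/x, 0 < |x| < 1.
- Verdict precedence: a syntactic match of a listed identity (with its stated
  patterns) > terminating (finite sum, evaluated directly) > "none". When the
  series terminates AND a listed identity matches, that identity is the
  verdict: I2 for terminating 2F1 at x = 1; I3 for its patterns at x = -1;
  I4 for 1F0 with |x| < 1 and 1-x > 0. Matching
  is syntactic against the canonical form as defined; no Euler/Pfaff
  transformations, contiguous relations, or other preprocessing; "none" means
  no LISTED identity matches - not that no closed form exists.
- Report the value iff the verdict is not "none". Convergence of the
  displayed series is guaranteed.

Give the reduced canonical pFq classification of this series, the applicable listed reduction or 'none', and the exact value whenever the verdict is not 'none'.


x = -1 here; the reduced form reads 2F1, upper {1/6, 5/2}, lower {10/3}, C = -3/2. Verdict: none - at argument -1 the multisets {1/6, 5/2} ; {10/3} match no listed identity.

Structural cue: t_0 being -3/2, the expanded ratio factors over Q; prefactor -3/2, roots give parameters.
Step ratio: r(k) = (-1) * (k+1/6) (k+5/2) / [(k+10/3) (k+1)] ; factor over Q: parameters, x = (-1), and C = -3/2.


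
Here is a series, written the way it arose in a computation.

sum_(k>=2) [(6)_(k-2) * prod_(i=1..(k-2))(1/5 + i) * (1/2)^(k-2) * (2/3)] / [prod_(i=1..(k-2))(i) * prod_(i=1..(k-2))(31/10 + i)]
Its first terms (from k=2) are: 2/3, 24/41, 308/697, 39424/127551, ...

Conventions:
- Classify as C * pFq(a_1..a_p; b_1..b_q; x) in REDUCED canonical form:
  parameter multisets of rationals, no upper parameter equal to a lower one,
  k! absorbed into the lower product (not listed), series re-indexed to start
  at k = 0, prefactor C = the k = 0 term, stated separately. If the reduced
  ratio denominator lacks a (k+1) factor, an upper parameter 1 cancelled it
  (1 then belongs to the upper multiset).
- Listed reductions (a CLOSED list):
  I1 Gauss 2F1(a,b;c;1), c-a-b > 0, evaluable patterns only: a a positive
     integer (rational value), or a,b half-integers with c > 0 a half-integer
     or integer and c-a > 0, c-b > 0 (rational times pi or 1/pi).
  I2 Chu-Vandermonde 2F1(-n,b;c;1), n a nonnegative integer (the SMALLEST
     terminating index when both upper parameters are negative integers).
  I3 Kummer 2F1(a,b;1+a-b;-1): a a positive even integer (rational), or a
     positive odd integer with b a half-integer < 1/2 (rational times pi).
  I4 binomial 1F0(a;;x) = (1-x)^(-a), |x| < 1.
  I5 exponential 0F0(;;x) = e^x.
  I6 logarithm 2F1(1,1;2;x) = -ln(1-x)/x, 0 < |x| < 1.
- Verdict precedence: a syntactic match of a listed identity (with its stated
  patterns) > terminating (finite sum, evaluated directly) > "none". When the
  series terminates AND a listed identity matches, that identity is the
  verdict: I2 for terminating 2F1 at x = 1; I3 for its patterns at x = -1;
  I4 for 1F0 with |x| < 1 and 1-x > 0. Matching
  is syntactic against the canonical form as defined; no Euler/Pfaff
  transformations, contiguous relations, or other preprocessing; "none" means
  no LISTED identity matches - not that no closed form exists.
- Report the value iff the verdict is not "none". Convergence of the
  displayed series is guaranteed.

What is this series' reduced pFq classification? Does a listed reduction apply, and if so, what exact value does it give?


Canonical form: C = 2/3 times 2F1 with upper {6/5, 6}, lower {41/10}, x = 1/2. Verdict: none. Every listed pattern misses the 2F1 form at 1/2, upper {6/5, 6}.

The tell: from the first term 2/3: the product of the first k integers (prefactor 2/3) is k!.
Term ratio: r(k) = (1/2) * (k+6/5) (k+6) / [(k+41/10) (k+1)] ; factor over Q: parameters, x = (1/2), and C = 2/3.


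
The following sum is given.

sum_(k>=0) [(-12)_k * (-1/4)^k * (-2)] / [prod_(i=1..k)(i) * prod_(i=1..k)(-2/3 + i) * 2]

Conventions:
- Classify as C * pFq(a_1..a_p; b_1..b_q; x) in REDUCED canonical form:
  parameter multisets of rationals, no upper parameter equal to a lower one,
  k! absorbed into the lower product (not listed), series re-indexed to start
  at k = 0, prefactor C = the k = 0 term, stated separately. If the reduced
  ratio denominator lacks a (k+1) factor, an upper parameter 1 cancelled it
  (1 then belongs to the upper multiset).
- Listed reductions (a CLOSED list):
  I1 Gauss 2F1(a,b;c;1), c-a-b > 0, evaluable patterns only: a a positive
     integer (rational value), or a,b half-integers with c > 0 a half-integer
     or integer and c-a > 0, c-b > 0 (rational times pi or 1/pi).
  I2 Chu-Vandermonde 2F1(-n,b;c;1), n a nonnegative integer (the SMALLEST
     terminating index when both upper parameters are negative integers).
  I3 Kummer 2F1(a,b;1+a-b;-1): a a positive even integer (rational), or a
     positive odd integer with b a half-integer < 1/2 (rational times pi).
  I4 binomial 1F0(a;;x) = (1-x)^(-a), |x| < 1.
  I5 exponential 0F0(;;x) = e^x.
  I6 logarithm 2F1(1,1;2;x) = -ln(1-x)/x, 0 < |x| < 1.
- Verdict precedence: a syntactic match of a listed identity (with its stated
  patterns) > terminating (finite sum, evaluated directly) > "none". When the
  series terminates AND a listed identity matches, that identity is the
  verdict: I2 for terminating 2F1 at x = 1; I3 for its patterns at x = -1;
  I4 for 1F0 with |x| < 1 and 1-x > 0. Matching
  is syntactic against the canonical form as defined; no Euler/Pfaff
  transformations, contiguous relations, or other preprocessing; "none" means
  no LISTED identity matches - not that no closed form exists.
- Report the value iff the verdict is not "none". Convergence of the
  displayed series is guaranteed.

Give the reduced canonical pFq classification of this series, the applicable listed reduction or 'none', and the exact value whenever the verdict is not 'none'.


x = -1/4 here; the reduced form reads 1F1, upper {-12}, lower {1/3}, C = -1. Verdict: terminating - the sum ends at index 12 because -12 is a negative integer; exact evaluation follows. Exact value: -6994061122756021390801/301339591296679936000.

First insight: x = (-1/4) and the product of the first k integers (C = -1, x = -1/4) is k!.
Step ratio: r(k) = (-1/4) * (k-12) / [(k+1/3) (k+1)] ; factor over Q: parameters, x = (-1/4), and C = -1.


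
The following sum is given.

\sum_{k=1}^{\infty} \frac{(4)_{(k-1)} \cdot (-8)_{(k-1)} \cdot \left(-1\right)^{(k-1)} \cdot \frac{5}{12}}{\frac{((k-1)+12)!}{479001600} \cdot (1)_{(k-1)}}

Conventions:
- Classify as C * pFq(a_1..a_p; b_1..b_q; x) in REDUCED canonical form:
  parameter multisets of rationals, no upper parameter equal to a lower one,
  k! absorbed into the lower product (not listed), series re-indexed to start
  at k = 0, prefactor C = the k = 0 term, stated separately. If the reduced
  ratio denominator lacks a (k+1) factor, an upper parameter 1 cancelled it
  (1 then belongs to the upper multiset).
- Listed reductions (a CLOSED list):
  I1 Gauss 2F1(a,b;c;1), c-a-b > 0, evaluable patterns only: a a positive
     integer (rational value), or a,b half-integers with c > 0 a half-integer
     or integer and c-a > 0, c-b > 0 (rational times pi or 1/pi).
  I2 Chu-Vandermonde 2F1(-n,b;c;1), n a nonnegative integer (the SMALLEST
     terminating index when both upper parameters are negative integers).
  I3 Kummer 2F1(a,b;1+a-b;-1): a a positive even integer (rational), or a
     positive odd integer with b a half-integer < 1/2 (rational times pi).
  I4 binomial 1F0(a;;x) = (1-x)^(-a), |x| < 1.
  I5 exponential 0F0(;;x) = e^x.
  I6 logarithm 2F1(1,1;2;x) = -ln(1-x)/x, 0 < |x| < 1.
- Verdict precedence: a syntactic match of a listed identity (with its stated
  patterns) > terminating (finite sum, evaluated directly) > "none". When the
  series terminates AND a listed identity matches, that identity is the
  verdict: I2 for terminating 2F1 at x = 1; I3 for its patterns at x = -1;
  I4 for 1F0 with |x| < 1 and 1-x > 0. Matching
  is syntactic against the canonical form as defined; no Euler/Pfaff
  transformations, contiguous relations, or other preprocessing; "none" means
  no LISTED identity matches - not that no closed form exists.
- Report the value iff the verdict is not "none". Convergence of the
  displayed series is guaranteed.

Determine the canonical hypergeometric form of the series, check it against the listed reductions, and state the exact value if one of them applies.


With C = \frac{5}{12}: the canonical form is 2F1(-8, 4; 13; -1). Verdict at x = -1: Kummer (I3) matches (x = -1; c = 13 equals 1+a-b for upper {-8, 4}: listed pattern). Value: \frac{55}{12}.

The tell: with t_0 = \frac{5}{12}, (1)_k (prefactor 5/12) is k! itself.
Ratio: r(k) = -1 * (k-8) (k+4) / [(k+13) (k+1)] - rational in k. x = -1; t_0 = \frac{5}{12}; negate the roots.


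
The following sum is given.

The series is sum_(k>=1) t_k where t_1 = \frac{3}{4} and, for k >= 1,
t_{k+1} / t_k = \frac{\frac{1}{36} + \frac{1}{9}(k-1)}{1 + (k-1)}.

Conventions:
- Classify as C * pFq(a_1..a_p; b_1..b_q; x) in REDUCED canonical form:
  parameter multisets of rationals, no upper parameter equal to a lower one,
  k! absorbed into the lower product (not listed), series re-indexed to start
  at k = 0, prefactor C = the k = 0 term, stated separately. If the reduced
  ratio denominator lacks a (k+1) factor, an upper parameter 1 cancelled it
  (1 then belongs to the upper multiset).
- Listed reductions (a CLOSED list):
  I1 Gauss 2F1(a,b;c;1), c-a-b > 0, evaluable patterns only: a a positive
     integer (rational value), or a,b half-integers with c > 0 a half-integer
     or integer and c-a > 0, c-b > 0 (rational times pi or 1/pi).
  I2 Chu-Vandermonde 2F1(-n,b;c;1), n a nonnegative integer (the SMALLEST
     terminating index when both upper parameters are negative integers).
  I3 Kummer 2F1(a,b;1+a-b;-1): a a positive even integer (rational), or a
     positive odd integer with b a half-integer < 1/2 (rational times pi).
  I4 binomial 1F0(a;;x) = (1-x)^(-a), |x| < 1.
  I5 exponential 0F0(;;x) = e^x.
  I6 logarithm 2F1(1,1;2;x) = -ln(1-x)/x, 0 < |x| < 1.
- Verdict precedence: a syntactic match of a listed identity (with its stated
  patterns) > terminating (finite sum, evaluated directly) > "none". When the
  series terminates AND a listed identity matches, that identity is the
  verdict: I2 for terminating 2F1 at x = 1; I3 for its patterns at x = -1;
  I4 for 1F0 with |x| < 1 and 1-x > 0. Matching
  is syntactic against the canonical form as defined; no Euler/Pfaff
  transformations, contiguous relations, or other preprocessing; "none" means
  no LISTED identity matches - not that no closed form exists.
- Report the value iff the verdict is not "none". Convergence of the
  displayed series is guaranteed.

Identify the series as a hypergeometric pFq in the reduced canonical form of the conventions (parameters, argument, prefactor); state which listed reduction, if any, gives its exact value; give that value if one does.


This is \frac{3}{4} * 1F0(\frac{1}{4}; -; \frac{1}{9}) in reduced canonical form. Verdict: binomial (I4) matches (the 1F0 binomial series: exponent -1/4, x = \frac{1}{9}). Its exact value is \frac{3}{4} \cdot \left(\frac{8}{9}\right)^{-\frac{1}{4}}.

First insight: from the first term \frac{3}{4}: factor the ratio over Q (C = 3/4): negated roots = parameters.
Ratio: r(k) = \frac{1}{9} * (k+\frac{1}{4}) / [(k+1)] - rational; roots negated = parameters, x = \frac{1}{9}, C = \frac{3}{4}.


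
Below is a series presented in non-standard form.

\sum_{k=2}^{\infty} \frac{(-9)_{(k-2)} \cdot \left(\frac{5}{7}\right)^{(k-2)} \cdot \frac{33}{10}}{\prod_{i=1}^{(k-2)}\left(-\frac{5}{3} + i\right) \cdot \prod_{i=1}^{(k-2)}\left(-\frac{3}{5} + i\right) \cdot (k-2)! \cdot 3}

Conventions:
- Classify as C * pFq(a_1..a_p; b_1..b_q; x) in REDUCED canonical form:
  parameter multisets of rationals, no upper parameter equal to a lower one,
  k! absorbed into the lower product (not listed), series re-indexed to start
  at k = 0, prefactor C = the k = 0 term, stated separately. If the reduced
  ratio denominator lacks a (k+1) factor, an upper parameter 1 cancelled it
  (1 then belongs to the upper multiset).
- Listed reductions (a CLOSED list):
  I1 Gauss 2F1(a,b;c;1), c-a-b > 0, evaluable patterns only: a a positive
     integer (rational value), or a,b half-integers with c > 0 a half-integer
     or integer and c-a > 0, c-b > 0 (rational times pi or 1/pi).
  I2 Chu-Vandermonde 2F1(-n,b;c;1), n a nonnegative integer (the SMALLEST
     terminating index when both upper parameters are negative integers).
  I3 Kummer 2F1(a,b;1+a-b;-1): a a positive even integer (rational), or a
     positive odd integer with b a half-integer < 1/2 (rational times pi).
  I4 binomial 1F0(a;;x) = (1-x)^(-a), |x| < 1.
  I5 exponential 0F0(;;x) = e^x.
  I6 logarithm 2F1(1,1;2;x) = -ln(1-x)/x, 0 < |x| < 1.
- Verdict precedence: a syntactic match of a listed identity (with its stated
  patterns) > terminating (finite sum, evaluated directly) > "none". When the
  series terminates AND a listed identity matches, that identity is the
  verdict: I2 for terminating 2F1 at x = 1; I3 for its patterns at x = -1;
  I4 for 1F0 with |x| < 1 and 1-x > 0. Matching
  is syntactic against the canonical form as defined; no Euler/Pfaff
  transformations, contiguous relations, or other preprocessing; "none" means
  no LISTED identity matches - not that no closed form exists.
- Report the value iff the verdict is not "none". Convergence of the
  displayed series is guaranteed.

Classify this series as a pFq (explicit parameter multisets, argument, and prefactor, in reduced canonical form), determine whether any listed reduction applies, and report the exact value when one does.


Structural cue: x = \frac{5}{7} and the constant factors (C = 11/10, x = 5/7) combine into one prefactor.
Consecutive-term ratio: r(k) = \frac{5}{7} * (k-9) / [(k-\frac{2}{3}) (k+\frac{2}{5}) (k+1)] - rational in k. x = \frac{5}{7}; t_0 = \frac{11}{10}; negate the roots.

Canonical form: C = \frac{11}{10} times 1F2 with upper {-9}, lower {-\frac{2}{3}, \frac{2}{5}}, x = \frac{5}{7}. Verdict: terminating at k = 9: the factor (-9)_k kills every later term; summing the 10 survivors is exact. Exact value: -\frac{7571583535410498332399351}{124018559221752623267840}.


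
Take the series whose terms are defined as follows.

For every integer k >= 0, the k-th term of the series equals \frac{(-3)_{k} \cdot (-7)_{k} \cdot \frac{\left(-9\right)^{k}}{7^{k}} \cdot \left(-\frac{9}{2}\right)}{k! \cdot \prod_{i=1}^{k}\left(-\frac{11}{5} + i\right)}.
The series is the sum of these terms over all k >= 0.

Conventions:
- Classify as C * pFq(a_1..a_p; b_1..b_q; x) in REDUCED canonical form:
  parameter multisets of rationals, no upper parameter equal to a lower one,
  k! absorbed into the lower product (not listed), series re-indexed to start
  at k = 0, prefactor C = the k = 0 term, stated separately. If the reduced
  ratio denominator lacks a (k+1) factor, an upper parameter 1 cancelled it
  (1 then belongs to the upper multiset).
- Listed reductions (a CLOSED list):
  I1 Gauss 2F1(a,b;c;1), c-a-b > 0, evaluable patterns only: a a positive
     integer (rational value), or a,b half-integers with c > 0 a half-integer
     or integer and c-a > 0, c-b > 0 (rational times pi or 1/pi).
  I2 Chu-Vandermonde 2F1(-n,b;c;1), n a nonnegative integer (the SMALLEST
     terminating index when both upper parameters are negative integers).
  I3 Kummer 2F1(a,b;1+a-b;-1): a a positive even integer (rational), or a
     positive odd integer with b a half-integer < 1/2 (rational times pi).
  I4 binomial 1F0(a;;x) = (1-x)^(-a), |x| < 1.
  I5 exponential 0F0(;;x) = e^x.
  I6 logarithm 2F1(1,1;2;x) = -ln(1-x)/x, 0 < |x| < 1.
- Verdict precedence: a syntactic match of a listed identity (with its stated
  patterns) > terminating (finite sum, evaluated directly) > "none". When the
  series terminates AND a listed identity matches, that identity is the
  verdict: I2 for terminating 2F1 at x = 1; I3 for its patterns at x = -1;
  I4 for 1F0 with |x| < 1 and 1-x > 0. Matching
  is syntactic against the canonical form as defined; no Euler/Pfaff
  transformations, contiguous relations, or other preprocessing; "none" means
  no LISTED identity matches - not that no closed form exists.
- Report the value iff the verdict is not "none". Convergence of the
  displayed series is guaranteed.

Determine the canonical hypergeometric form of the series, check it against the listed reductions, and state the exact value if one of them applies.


x = -\frac{9}{7} here; the reduced form reads 2F1, upper {-7, -3}, lower {-\frac{6}{5}}, C = -\frac{9}{2}. Verdict: terminating at k = 3: the factor (-3)_k kills every later term; summing the 4 survivors is exact. Exact value: \frac{2528271}{392}.

Key step: from the first term -\frac{9}{2}: the two geometric factors (C = -9/2, x = -9/7) combine into one argument.
Step ratio: r(k) = -\frac{9}{7} * (k-7) (k-3) / [(k-\frac{6}{5}) (k+1)] ; factor over Q: parameters, x = -\frac{9}{7}, and C = -\frac{9}{2}.
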